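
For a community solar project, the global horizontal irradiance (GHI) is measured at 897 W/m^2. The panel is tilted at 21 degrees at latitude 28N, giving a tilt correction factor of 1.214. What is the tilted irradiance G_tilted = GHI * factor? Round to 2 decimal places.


Identify the given values:
  GHI = 897 W/m^2, tilt correction factor = 1.214
Apply the formula G_tilted = GHI * factor:
  G_tilted = 897 * 1.214
  G_tilted = 1088.96 W/m^2

1088.96


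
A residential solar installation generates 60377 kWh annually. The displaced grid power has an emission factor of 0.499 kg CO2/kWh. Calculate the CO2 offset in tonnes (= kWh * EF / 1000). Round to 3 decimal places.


CO2 offset in kg = generation * emission_factor
CO2 offset = 60377 * 0.499 = 30128.12 kg
Convert to tonnes:
  CO2 offset = 30128.12 / 1000 = 30.128 tonnes

30.128


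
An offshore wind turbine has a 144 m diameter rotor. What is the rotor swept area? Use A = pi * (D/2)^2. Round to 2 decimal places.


Compute the rotor radius:
  r = D / 2 = 144 / 2 = 72.0 m
Calculate swept area:
  A = pi * r^2 = pi * 72.0^2
  A = 16286.02 m^2

16286.02


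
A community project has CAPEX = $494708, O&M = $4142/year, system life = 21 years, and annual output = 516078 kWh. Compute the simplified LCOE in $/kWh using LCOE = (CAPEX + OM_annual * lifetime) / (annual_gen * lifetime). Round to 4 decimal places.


Total cost = CAPEX + OM * lifetime = 494708 + 4142 * 21 = 494708 + 86982 = 581690
Total generation = annual * lifetime = 516078 * 21 = 10837638 kWh
LCOE = 581690 / 10837638
LCOE = 0.0537 $/kWh

0.0537


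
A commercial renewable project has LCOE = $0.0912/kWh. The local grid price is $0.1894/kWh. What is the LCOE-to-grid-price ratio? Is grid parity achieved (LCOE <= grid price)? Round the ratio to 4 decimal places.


Compare LCOE to grid price:
  LCOE = $0.0912/kWh, Grid price = $0.1894/kWh
  Ratio = LCOE / grid_price = 0.0912 / 0.1894 = 0.4815
  Grid parity achieved (ratio <= 1)? yes

0.4815


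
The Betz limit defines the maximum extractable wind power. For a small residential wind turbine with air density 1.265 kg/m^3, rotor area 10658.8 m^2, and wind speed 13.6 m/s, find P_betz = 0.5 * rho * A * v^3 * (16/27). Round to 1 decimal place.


The Betz coefficient Cp_max = 16/27 = 0.5926
v^3 = 13.6^3 = 2515.456
P_betz = 0.5 * rho * A * v^3 * Cp_max
P_betz = 0.5 * 1.265 * 10658.8 * 2515.456 * 0.5926
P_betz = 10049438.3 W

10049438.3


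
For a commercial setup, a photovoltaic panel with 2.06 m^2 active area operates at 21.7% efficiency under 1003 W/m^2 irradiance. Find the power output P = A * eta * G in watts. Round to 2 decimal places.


Use the solar power formula P = A * eta * G.
Given: A = 2.06 m^2, eta = 0.217, G = 1003 W/m^2
P = 2.06 * 0.217 * 1003
P = 448.36 W

448.36


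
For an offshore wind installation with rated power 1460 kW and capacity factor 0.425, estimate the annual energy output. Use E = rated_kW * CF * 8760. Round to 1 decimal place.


Annual energy = rated_kW * capacity_factor * hours_per_year
Given: P_rated = 1460 kW, CF = 0.425, hours = 8760
E = 1460 * 0.425 * 8760
E = 5435580.0 kWh

5435580.0


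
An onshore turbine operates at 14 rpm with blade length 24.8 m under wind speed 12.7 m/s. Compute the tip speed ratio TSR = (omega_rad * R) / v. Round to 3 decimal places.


Convert rotational speed to rad/s:
  omega = 14 * 2 * pi / 60 = 1.4661 rad/s
Compute tip speed:
  v_tip = omega * R = 1.4661 * 24.8 = 36.359 m/s
Tip speed ratio:
  TSR = v_tip / v_wind = 36.359 / 12.7 = 2.863

2.863


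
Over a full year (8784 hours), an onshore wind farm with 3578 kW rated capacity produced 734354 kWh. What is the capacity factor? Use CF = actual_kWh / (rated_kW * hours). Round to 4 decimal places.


Capacity factor = actual output / maximum possible output
Maximum possible = rated * hours = 3578 * 8784 = 31429152 kWh
CF = 734354 / 31429152
CF = 0.0234

0.0234


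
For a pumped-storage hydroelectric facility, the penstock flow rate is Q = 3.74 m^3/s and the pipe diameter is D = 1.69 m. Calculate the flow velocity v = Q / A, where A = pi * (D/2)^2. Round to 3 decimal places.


Compute pipe cross-sectional area:
  A = pi * (D/2)^2 = pi * (1.69/2)^2 = 2.2432 m^2
Calculate velocity:
  v = Q / A = 3.74 / 2.2432
  v = 1.667 m/s

1.667


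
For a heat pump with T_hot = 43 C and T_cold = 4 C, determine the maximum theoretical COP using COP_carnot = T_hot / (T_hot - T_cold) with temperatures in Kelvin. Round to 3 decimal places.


Convert to Kelvin:
  T_hot = 43 + 273.15 = 316.15 K
  T_cold = 4 + 273.15 = 277.15 K
Apply Carnot COP formula:
  COP = T_hot_K / (T_hot_K - T_cold_K) = 316.15 / 39.0
  COP = 8.106

8.106


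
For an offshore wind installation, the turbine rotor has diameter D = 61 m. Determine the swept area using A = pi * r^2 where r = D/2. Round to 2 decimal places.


Compute the rotor radius:
  r = D / 2 = 61 / 2 = 30.5 m
Calculate swept area:
  A = pi * r^2 = pi * 30.5^2
  A = 2922.47 m^2

2922.47


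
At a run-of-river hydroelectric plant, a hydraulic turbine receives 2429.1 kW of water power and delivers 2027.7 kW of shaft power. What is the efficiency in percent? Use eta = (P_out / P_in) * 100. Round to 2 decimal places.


Turbine efficiency = (output power / input power) * 100
eta = (2027.7 / 2429.1) * 100
eta = 83.48%

83.48


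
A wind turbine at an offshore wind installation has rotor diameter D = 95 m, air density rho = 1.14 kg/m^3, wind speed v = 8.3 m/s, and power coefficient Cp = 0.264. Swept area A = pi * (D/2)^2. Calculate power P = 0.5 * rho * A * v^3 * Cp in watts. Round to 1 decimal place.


Step 1 -- Compute swept area:
  A = pi * (D/2)^2 = pi * (95/2)^2 = 7088.22 m^2
Step 2 -- Apply wind power equation:
  P = 0.5 * rho * A * v^3 * Cp
  v^3 = 8.3^3 = 571.787
  P = 0.5 * 1.14 * 7088.22 * 571.787 * 0.264
  P = 609888.1 W

609888.1


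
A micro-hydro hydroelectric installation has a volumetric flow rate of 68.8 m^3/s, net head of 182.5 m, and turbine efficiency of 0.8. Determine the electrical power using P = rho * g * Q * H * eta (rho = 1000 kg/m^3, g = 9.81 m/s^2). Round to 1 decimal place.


Apply the hydropower formula P = rho * g * Q * H * eta
rho * g = 1000 * 9.81 = 9810.0
P = 9810.0 * 68.8 * 182.5 * 0.8
P = 98539488.0 W

98539488.0


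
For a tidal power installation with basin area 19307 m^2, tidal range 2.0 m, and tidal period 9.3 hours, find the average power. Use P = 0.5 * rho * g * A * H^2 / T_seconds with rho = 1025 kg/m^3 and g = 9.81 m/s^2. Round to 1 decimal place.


Convert period to seconds: T = 9.3 * 3600 = 33480.0 s
H^2 = 2.0^2 = 4.0
P = 0.5 * rho * g * A * H^2 / T
P = 0.5 * 1025 * 9.81 * 19307 * 4.0 / 33480.0
P = 11597.2 W

11597.2


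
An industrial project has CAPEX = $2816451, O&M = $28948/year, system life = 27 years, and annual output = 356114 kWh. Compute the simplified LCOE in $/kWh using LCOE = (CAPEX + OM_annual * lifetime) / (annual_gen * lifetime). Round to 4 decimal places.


Total cost = CAPEX + OM * lifetime = 2816451 + 28948 * 27 = 2816451 + 781596 = 3598047
Total generation = annual * lifetime = 356114 * 27 = 9615078 kWh
LCOE = 3598047 / 9615078
LCOE = 0.3742 $/kWh

0.3742


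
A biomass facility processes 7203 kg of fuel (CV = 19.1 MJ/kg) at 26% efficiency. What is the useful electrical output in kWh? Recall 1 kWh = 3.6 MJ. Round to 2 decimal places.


Total energy = mass * CV = 7203 * 19.1 = 137577.3 MJ
Useful energy = total * eta = 137577.3 * 0.26 = 35770.1 MJ
Convert to kWh: 35770.1 / 3.6
Useful energy = 9936.14 kWh

9936.14


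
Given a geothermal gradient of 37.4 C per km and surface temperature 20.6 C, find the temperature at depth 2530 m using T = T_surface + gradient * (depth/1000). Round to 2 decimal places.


Convert depth to km: 2530 / 1000 = 2.53 km
Temperature increase = gradient * depth_km = 37.4 * 2.53 = 94.62 C
Temperature at depth = T_surface + delta_T = 20.6 + 94.62
T = 115.22 C

115.22


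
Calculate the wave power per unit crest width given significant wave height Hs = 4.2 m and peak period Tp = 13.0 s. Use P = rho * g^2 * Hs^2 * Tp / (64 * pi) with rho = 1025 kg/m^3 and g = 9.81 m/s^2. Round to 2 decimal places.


Apply wave power formula:
  g^2 = 9.81^2 = 96.2361
  Hs^2 = 4.2^2 = 17.64
  Numerator = rho * g^2 * Hs^2 * Tp = 1025 * 96.2361 * 17.64 * 13.0 = 22620584.01
  Denominator = 64 * pi = 201.0619
  P = 22620584.01 / 201.0619 = 112505.56 W/m

112505.56


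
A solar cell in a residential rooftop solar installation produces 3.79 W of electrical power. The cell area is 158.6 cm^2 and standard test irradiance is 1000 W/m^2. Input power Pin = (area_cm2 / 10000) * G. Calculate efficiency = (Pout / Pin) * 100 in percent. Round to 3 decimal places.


First compute the input power:
  Pin = area_cm2 / 10000 * G = 158.6 / 10000 * 1000 = 15.86 W
Then compute efficiency:
  Efficiency = (Pout / Pin) * 100 = (3.79 / 15.86) * 100
  Efficiency = 23.897%

23.897


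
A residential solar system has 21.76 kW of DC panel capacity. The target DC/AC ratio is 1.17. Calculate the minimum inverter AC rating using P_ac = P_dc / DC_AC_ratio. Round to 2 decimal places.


The inverter AC capacity is determined by the DC/AC ratio.
Given: P_dc = 21.76 kW, DC/AC ratio = 1.17
P_ac = P_dc / ratio = 21.76 / 1.17
P_ac = 18.60 kW

18.60


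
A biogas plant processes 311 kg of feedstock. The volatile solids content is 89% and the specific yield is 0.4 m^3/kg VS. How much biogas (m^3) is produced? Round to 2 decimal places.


Compute volatile solids:
  VS = mass * VS_fraction = 311 * 0.89 = 276.79 kg
Calculate biogas volume:
  Biogas = VS * specific_yield = 276.79 * 0.4
  Biogas = 110.72 m^3

110.72


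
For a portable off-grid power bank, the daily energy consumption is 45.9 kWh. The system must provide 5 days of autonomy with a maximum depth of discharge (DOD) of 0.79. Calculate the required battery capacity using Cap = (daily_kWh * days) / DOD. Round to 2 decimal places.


Total energy needed = daily * days = 45.9 * 5 = 229.5 kWh
Account for depth of discharge:
  Cap = total_energy / DOD = 229.5 / 0.79
  Cap = 290.51 kWh

290.51


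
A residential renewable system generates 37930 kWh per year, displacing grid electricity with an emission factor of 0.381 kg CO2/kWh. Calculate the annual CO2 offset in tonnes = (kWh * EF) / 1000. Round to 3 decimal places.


CO2 offset in kg = generation * emission_factor
CO2 offset = 37930 * 0.381 = 14451.33 kg
Convert to tonnes:
  CO2 offset = 14451.33 / 1000 = 14.451 tonnes

14.451


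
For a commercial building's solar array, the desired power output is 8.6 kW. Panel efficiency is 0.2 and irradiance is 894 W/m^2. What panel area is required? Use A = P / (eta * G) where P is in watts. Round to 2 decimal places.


Convert target power to watts: P = 8.6 * 1000 = 8600.0 W
Compute denominator: eta * G = 0.2 * 894 = 178.8
Required area A = P / (eta * G) = 8600.0 / 178.8
A = 48.10 m^2

48.10


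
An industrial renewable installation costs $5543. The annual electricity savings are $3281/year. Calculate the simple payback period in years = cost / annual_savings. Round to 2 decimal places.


Simple payback period = initial cost / annual savings
Payback = 5543 / 3281
Payback = 1.69 years

1.69


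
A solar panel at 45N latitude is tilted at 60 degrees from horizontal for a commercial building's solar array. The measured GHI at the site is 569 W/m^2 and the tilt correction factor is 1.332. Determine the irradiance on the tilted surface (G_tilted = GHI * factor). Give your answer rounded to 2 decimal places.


Identify the given values:
  GHI = 569 W/m^2, tilt correction factor = 1.332
Apply the formula G_tilted = GHI * factor:
  G_tilted = 569 * 1.332
  G_tilted = 757.91 W/m^2

757.91


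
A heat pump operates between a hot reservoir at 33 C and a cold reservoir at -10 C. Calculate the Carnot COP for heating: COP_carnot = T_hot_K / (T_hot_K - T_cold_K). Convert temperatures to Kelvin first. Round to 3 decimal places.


Convert to Kelvin:
  T_hot = 33 + 273.15 = 306.15 K
  T_cold = -10 + 273.15 = 263.15 K
Apply Carnot COP formula:
  COP = T_hot_K / (T_hot_K - T_cold_K) = 306.15 / 43.0
  COP = 7.120

7.120


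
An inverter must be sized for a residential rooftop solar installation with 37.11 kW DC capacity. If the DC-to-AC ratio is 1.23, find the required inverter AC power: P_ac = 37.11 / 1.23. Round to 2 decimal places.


The inverter AC capacity is determined by the DC/AC ratio.
Given: P_dc = 37.11 kW, DC/AC ratio = 1.23
P_ac = P_dc / ratio = 37.11 / 1.23
P_ac = 30.17 kW

30.17


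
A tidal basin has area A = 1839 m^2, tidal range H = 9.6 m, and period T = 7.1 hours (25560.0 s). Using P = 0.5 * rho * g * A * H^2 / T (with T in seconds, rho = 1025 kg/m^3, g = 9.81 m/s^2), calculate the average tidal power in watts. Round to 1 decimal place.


Convert period to seconds: T = 7.1 * 3600 = 25560.0 s
H^2 = 9.6^2 = 92.16
P = 0.5 * rho * g * A * H^2 / T
P = 0.5 * 1025 * 9.81 * 1839 * 92.16 / 25560.0
P = 33337.0 W

33337.0


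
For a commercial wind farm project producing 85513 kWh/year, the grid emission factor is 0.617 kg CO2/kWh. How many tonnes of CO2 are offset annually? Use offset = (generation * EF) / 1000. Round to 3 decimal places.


CO2 offset in kg = generation * emission_factor
CO2 offset = 85513 * 0.617 = 52761.52 kg
Convert to tonnes:
  CO2 offset = 52761.52 / 1000 = 52.762 tonnes

52.762


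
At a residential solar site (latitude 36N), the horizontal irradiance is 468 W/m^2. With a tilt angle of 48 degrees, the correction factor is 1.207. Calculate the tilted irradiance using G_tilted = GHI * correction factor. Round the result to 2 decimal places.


Identify the given values:
  GHI = 468 W/m^2, tilt correction factor = 1.207
Apply the formula G_tilted = GHI * factor:
  G_tilted = 468 * 1.207
  G_tilted = 564.88 W/m^2

564.88


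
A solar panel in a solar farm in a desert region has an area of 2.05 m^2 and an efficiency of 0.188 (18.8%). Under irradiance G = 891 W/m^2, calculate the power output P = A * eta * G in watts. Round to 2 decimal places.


Use the solar power formula P = A * eta * G.
Given: A = 2.05 m^2, eta = 0.188, G = 891 W/m^2
P = 2.05 * 0.188 * 891
P = 343.39 W

343.39


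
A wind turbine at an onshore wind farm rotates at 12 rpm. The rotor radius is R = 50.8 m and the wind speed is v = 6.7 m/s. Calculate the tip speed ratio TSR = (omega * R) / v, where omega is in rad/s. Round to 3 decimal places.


Convert rotational speed to rad/s:
  omega = 12 * 2 * pi / 60 = 1.2566 rad/s
Compute tip speed:
  v_tip = omega * R = 1.2566 * 50.8 = 63.837 m/s
Tip speed ratio:
  TSR = v_tip / v_wind = 63.837 / 6.7 = 9.528

9.528


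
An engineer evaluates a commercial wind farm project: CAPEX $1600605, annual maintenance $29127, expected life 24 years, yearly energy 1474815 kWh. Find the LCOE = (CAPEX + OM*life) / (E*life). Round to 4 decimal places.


Total cost = CAPEX + OM * lifetime = 1600605 + 29127 * 24 = 1600605 + 699048 = 2299653
Total generation = annual * lifetime = 1474815 * 24 = 35395560 kWh
LCOE = 2299653 / 35395560
LCOE = 0.0650 $/kWh

0.0650


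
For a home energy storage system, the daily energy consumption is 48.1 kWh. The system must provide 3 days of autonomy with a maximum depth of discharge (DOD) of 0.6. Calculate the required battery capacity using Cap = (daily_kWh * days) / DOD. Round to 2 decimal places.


Total energy needed = daily * days = 48.1 * 3 = 144.3 kWh
Account for depth of discharge:
  Cap = total_energy / DOD = 144.3 / 0.6
  Cap = 240.50 kWh

240.50


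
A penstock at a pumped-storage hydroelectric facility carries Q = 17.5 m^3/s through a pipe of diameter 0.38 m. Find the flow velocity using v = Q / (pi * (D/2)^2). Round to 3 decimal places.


Compute pipe cross-sectional area:
  A = pi * (D/2)^2 = pi * (0.38/2)^2 = 0.1134 m^2
Calculate velocity:
  v = Q / A = 17.5 / 0.1134
  v = 154.305 m/s

154.305


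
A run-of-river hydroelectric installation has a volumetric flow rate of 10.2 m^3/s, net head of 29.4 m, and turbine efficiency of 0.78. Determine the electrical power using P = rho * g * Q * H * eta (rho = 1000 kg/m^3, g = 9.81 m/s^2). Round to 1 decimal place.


Apply the hydropower formula P = rho * g * Q * H * eta
rho * g = 1000 * 9.81 = 9810.0
P = 9810.0 * 10.2 * 29.4 * 0.78
P = 2294621.8 W

2294621.8


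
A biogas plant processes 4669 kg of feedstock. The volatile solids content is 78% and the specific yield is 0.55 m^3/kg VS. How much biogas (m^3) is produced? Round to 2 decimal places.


Compute volatile solids:
  VS = mass * VS_fraction = 4669 * 0.78 = 3641.82 kg
Calculate biogas volume:
  Biogas = VS * specific_yield = 3641.82 * 0.55
  Biogas = 2003.00 m^3

2003.00


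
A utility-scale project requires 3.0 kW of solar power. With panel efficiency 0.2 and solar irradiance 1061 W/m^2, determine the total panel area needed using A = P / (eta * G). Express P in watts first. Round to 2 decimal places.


Convert target power to watts: P = 3.0 * 1000 = 3000.0 W
Compute denominator: eta * G = 0.2 * 1061 = 212.2
Required area A = P / (eta * G) = 3000.0 / 212.2
A = 14.14 m^2

14.14


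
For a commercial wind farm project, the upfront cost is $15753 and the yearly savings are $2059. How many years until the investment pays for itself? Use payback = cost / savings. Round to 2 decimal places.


Simple payback period = initial cost / annual savings
Payback = 15753 / 2059
Payback = 7.65 years

7.65


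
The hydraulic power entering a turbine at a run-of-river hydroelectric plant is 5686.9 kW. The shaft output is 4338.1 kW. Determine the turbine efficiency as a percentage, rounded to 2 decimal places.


Turbine efficiency = (output power / input power) * 100
eta = (4338.1 / 5686.9) * 100
eta = 76.28%

76.28


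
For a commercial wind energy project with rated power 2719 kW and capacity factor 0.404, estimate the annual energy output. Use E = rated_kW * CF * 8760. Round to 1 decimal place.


Annual energy = rated_kW * capacity_factor * hours_per_year
Given: P_rated = 2719 kW, CF = 0.404, hours = 8760
E = 2719 * 0.404 * 8760
E = 9622649.8 kWh

9622649.8


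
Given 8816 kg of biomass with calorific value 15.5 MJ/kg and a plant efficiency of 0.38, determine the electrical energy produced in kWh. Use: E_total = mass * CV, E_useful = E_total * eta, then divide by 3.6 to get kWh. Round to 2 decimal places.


Total energy = mass * CV = 8816 * 15.5 = 136648.0 MJ
Useful energy = total * eta = 136648.0 * 0.38 = 51926.24 MJ
Convert to kWh: 51926.24 / 3.6
Useful energy = 14423.96 kWh

14423.96


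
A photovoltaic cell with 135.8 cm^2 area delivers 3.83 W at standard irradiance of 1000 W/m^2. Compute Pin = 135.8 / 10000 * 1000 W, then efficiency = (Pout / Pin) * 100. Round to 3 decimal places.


First compute the input power:
  Pin = area_cm2 / 10000 * G = 135.8 / 10000 * 1000 = 13.58 W
Then compute efficiency:
  Efficiency = (Pout / Pin) * 100 = (3.83 / 13.58) * 100
  Efficiency = 28.203%

28.203


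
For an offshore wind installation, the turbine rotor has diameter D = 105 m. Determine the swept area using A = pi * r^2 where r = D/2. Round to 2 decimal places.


Compute the rotor radius:
  r = D / 2 = 105 / 2 = 52.5 m
Calculate swept area:
  A = pi * r^2 = pi * 52.5^2
  A = 8659.01 m^2

8659.01


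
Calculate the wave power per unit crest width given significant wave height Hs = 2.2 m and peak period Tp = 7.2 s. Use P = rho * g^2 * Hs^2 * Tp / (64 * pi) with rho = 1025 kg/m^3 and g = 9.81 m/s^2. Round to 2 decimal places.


Apply wave power formula:
  g^2 = 9.81^2 = 96.2361
  Hs^2 = 2.2^2 = 4.84
  Numerator = rho * g^2 * Hs^2 * Tp = 1025 * 96.2361 * 4.84 * 7.2 = 3437476.5
  Denominator = 64 * pi = 201.0619
  P = 3437476.5 / 201.0619 = 17096.61 W/m

17096.61


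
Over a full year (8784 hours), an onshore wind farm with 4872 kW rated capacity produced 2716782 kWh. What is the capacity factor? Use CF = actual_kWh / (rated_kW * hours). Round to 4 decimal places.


Capacity factor = actual output / maximum possible output
Maximum possible = rated * hours = 4872 * 8784 = 42795648 kWh
CF = 2716782 / 42795648
CF = 0.0635

0.0635


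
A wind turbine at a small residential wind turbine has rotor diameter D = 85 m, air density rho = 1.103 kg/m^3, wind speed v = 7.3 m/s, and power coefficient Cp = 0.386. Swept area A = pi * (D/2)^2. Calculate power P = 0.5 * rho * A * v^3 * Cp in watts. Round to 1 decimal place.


Step 1 -- Compute swept area:
  A = pi * (D/2)^2 = pi * (85/2)^2 = 5674.5 m^2
Step 2 -- Apply wind power equation:
  P = 0.5 * rho * A * v^3 * Cp
  v^3 = 7.3^3 = 389.017
  P = 0.5 * 1.103 * 5674.5 * 389.017 * 0.386
  P = 469925.6 W

469925.6


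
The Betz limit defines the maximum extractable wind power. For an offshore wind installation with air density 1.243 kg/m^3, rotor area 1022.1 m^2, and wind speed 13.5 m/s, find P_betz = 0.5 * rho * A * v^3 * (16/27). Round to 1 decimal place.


The Betz coefficient Cp_max = 16/27 = 0.5926
v^3 = 13.5^3 = 2460.375
P_betz = 0.5 * rho * A * v^3 * Cp_max
P_betz = 0.5 * 1.243 * 1022.1 * 2460.375 * 0.5926
P_betz = 926172.8 W

926172.8


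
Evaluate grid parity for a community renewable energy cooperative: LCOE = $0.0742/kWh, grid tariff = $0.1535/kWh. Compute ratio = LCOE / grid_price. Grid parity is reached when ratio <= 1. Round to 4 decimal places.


Compare LCOE to grid price:
  LCOE = $0.0742/kWh, Grid price = $0.1535/kWh
  Ratio = LCOE / grid_price = 0.0742 / 0.1535 = 0.4834
  Grid parity achieved (ratio <= 1)? yes

0.4834


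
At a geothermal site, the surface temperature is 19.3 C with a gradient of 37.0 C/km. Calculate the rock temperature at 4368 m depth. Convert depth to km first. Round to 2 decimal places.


Convert depth to km: 4368 / 1000 = 4.368 km
Temperature increase = gradient * depth_km = 37.0 * 4.368 = 161.62 C
Temperature at depth = T_surface + delta_T = 19.3 + 161.62
T = 180.92 C

180.92


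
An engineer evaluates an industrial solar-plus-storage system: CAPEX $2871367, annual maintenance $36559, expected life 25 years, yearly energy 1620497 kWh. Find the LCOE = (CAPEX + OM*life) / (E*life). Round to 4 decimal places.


Total cost = CAPEX + OM * lifetime = 2871367 + 36559 * 25 = 2871367 + 913975 = 3785342
Total generation = annual * lifetime = 1620497 * 25 = 40512425 kWh
LCOE = 3785342 / 40512425
LCOE = 0.0934 $/kWh

0.0934


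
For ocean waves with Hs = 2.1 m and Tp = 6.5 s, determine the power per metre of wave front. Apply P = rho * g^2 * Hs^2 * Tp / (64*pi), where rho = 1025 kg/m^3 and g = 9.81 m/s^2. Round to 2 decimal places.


Apply wave power formula:
  g^2 = 9.81^2 = 96.2361
  Hs^2 = 2.1^2 = 4.41
  Numerator = rho * g^2 * Hs^2 * Tp = 1025 * 96.2361 * 4.41 * 6.5 = 2827573.0
  Denominator = 64 * pi = 201.0619
  P = 2827573.0 / 201.0619 = 14063.19 W/m

14063.19


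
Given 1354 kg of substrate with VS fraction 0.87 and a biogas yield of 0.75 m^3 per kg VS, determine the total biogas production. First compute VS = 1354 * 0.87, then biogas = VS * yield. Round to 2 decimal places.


Compute volatile solids:
  VS = mass * VS_fraction = 1354 * 0.87 = 1177.98 kg
Calculate biogas volume:
  Biogas = VS * specific_yield = 1177.98 * 0.75
  Biogas = 883.49 m^3

883.49


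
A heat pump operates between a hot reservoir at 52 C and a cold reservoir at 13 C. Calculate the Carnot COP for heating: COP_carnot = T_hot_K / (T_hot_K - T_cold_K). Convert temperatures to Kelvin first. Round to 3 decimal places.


Convert to Kelvin:
  T_hot = 52 + 273.15 = 325.15 K
  T_cold = 13 + 273.15 = 286.15 K
Apply Carnot COP formula:
  COP = T_hot_K / (T_hot_K - T_cold_K) = 325.15 / 39.0
  COP = 8.337

8.337


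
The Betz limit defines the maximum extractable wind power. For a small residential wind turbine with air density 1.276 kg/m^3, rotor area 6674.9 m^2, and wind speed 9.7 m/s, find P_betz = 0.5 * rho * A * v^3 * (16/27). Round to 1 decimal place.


The Betz coefficient Cp_max = 16/27 = 0.5926
v^3 = 9.7^3 = 912.673
P_betz = 0.5 * rho * A * v^3 * Cp_max
P_betz = 0.5 * 1.276 * 6674.9 * 912.673 * 0.5926
P_betz = 2303227.6 W

2303227.6


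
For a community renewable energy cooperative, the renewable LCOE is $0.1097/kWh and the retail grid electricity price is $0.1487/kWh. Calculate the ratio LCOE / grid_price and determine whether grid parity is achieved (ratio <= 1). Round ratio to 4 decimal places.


Compare LCOE to grid price:
  LCOE = $0.1097/kWh, Grid price = $0.1487/kWh
  Ratio = LCOE / grid_price = 0.1097 / 0.1487 = 0.7377
  Grid parity achieved (ratio <= 1)? yes

0.7377


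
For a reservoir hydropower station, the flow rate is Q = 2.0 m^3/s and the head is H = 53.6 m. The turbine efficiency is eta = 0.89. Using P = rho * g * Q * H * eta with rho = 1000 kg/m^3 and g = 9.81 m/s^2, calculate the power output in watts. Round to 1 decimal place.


Apply the hydropower formula P = rho * g * Q * H * eta
rho * g = 1000 * 9.81 = 9810.0
P = 9810.0 * 2.0 * 53.6 * 0.89
P = 935952.5 W

935952.5


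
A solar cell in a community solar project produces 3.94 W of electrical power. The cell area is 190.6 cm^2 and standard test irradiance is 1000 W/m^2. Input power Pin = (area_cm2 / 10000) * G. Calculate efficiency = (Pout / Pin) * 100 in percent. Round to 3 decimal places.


First compute the input power:
  Pin = area_cm2 / 10000 * G = 190.6 / 10000 * 1000 = 19.06 W
Then compute efficiency:
  Efficiency = (Pout / Pin) * 100 = (3.94 / 19.06) * 100
  Efficiency = 20.672%

20.672


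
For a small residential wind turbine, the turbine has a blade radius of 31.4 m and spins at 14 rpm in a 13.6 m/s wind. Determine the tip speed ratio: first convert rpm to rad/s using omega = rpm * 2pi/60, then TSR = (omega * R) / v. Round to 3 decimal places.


Convert rotational speed to rad/s:
  omega = 14 * 2 * pi / 60 = 1.4661 rad/s
Compute tip speed:
  v_tip = omega * R = 1.4661 * 31.4 = 46.035 m/s
Tip speed ratio:
  TSR = v_tip / v_wind = 46.035 / 13.6 = 3.385

3.385


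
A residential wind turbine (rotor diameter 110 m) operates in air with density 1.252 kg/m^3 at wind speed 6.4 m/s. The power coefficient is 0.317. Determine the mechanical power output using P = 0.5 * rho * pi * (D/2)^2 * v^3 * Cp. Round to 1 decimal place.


Step 1 -- Compute swept area:
  A = pi * (D/2)^2 = pi * (110/2)^2 = 9503.32 m^2
Step 2 -- Apply wind power equation:
  P = 0.5 * rho * A * v^3 * Cp
  v^3 = 6.4^3 = 262.144
  P = 0.5 * 1.252 * 9503.32 * 262.144 * 0.317
  P = 494366.2 W

494366.2


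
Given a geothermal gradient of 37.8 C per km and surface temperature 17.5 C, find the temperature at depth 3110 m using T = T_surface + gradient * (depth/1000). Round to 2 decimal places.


Convert depth to km: 3110 / 1000 = 3.11 km
Temperature increase = gradient * depth_km = 37.8 * 3.11 = 117.56 C
Temperature at depth = T_surface + delta_T = 17.5 + 117.56
T = 135.06 C

135.06


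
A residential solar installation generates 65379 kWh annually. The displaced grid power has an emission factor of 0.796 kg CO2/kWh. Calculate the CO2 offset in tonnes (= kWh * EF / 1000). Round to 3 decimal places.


CO2 offset in kg = generation * emission_factor
CO2 offset = 65379 * 0.796 = 52041.68 kg
Convert to tonnes:
  CO2 offset = 52041.68 / 1000 = 52.042 tonnes

52.042


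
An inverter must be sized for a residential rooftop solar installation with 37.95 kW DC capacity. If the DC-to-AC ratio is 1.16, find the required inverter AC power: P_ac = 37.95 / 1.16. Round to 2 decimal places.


The inverter AC capacity is determined by the DC/AC ratio.
Given: P_dc = 37.95 kW, DC/AC ratio = 1.16
P_ac = P_dc / ratio = 37.95 / 1.16
P_ac = 32.72 kW

32.72


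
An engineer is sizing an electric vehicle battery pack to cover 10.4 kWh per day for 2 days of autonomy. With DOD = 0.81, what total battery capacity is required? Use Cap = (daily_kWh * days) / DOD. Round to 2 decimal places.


Total energy needed = daily * days = 10.4 * 2 = 20.8 kWh
Account for depth of discharge:
  Cap = total_energy / DOD = 20.8 / 0.81
  Cap = 25.68 kWh

25.68


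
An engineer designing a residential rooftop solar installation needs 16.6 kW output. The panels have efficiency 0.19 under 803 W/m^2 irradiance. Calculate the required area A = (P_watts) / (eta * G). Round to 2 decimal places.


Convert target power to watts: P = 16.6 * 1000 = 16600.0 W
Compute denominator: eta * G = 0.19 * 803 = 152.57
Required area A = P / (eta * G) = 16600.0 / 152.57
A = 108.80 m^2

108.80


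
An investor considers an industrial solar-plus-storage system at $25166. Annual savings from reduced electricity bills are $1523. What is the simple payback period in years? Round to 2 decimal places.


Simple payback period = initial cost / annual savings
Payback = 25166 / 1523
Payback = 16.52 years

16.52


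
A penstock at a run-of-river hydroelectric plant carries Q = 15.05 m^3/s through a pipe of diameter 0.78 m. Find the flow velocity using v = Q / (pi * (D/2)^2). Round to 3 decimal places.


Compute pipe cross-sectional area:
  A = pi * (D/2)^2 = pi * (0.78/2)^2 = 0.4778 m^2
Calculate velocity:
  v = Q / A = 15.05 / 0.4778
  v = 31.496 m/s

31.496


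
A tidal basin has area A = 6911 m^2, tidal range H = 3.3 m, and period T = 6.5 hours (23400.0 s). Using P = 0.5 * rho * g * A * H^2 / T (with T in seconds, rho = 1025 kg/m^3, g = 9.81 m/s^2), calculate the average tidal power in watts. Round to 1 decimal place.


Convert period to seconds: T = 6.5 * 3600 = 23400.0 s
H^2 = 3.3^2 = 10.89
P = 0.5 * rho * g * A * H^2 / T
P = 0.5 * 1025 * 9.81 * 6911 * 10.89 / 23400.0
P = 16170.2 W

16170.2


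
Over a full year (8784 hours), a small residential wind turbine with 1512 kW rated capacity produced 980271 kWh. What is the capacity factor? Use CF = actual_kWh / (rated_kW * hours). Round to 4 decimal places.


Capacity factor = actual output / maximum possible output
Maximum possible = rated * hours = 1512 * 8784 = 13281408 kWh
CF = 980271 / 13281408
CF = 0.0738

0.0738


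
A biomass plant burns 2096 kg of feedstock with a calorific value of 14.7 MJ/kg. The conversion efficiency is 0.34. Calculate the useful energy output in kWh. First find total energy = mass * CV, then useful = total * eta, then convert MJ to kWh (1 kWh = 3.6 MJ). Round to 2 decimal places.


Total energy = mass * CV = 2096 * 14.7 = 30811.2 MJ
Useful energy = total * eta = 30811.2 * 0.34 = 10475.81 MJ
Convert to kWh: 10475.81 / 3.6
Useful energy = 2909.95 kWh

2909.95


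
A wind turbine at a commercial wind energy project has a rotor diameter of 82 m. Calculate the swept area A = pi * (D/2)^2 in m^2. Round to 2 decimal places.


Compute the rotor radius:
  r = D / 2 = 82 / 2 = 41.0 m
Calculate swept area:
  A = pi * r^2 = pi * 41.0^2
  A = 5281.02 m^2

5281.02


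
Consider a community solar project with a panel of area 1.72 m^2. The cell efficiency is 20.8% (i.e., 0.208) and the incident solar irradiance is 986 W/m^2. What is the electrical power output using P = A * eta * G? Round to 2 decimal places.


Use the solar power formula P = A * eta * G.
Given: A = 1.72 m^2, eta = 0.208, G = 986 W/m^2
P = 1.72 * 0.208 * 986
P = 352.75 W

352.75


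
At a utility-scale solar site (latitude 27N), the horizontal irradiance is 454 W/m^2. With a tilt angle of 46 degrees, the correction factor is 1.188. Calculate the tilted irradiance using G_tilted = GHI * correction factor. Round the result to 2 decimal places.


Identify the given values:
  GHI = 454 W/m^2, tilt correction factor = 1.188
Apply the formula G_tilted = GHI * factor:
  G_tilted = 454 * 1.188
  G_tilted = 539.35 W/m^2

539.35


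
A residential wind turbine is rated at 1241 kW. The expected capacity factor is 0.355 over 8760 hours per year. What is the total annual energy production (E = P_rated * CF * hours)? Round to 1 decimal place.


Annual energy = rated_kW * capacity_factor * hours_per_year
Given: P_rated = 1241 kW, CF = 0.355, hours = 8760
E = 1241 * 0.355 * 8760
E = 3859261.8 kWh

3859261.8


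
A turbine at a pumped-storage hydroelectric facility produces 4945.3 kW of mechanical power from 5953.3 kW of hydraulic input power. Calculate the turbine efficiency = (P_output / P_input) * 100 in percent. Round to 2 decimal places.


Turbine efficiency = (output power / input power) * 100
eta = (4945.3 / 5953.3) * 100
eta = 83.07%

83.07


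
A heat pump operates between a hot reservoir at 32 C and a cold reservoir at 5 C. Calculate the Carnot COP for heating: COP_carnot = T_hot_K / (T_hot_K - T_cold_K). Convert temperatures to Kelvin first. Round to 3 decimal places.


Convert to Kelvin:
  T_hot = 32 + 273.15 = 305.15 K
  T_cold = 5 + 273.15 = 278.15 K
Apply Carnot COP formula:
  COP = T_hot_K / (T_hot_K - T_cold_K) = 305.15 / 27.0
  COP = 11.302

11.302


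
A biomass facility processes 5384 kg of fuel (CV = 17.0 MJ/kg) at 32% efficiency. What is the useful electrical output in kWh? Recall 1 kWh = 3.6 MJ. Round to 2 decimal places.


Total energy = mass * CV = 5384 * 17.0 = 91528.0 MJ
Useful energy = total * eta = 91528.0 * 0.32 = 29288.96 MJ
Convert to kWh: 29288.96 / 3.6
Useful energy = 8135.82 kWh

8135.82


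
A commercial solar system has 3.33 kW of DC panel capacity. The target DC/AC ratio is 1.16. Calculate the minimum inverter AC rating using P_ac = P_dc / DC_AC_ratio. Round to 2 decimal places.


The inverter AC capacity is determined by the DC/AC ratio.
Given: P_dc = 3.33 kW, DC/AC ratio = 1.16
P_ac = P_dc / ratio = 3.33 / 1.16
P_ac = 2.87 kW

2.87


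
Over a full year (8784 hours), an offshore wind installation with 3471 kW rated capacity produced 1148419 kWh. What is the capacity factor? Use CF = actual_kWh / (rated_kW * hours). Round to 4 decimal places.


Capacity factor = actual output / maximum possible output
Maximum possible = rated * hours = 3471 * 8784 = 30489264 kWh
CF = 1148419 / 30489264
CF = 0.0377

0.0377


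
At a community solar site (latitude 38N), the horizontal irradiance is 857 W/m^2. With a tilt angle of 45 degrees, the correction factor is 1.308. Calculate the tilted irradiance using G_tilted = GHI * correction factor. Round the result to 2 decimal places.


Identify the given values:
  GHI = 857 W/m^2, tilt correction factor = 1.308
Apply the formula G_tilted = GHI * factor:
  G_tilted = 857 * 1.308
  G_tilted = 1120.96 W/m^2

1120.96


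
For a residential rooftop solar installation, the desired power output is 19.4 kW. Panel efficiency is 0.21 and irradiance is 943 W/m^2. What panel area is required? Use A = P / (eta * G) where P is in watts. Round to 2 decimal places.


Convert target power to watts: P = 19.4 * 1000 = 19400.0 W
Compute denominator: eta * G = 0.21 * 943 = 198.03
Required area A = P / (eta * G) = 19400.0 / 198.03
A = 97.96 m^2

97.96


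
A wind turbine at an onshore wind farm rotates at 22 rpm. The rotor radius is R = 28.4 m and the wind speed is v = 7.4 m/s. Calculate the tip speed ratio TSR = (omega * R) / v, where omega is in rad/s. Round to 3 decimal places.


Convert rotational speed to rad/s:
  omega = 22 * 2 * pi / 60 = 2.3038 rad/s
Compute tip speed:
  v_tip = omega * R = 2.3038 * 28.4 = 65.429 m/s
Tip speed ratio:
  TSR = v_tip / v_wind = 65.429 / 7.4 = 8.842

8.842


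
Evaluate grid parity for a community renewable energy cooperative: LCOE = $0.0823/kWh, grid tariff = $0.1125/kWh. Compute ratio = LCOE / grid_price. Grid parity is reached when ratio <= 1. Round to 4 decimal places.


Compare LCOE to grid price:
  LCOE = $0.0823/kWh, Grid price = $0.1125/kWh
  Ratio = LCOE / grid_price = 0.0823 / 0.1125 = 0.7316
  Grid parity achieved (ratio <= 1)? yes

0.7316


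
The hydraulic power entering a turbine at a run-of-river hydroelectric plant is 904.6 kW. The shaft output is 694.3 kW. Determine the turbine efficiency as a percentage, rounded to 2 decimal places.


Turbine efficiency = (output power / input power) * 100
eta = (694.3 / 904.6) * 100
eta = 76.75%

76.75


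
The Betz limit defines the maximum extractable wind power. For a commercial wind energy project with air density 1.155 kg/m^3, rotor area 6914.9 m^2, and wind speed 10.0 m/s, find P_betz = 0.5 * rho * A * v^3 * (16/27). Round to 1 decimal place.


The Betz coefficient Cp_max = 16/27 = 0.5926
v^3 = 10.0^3 = 1000.0
P_betz = 0.5 * rho * A * v^3 * Cp_max
P_betz = 0.5 * 1.155 * 6914.9 * 1000.0 * 0.5926
P_betz = 2366432.4 W

2366432.4


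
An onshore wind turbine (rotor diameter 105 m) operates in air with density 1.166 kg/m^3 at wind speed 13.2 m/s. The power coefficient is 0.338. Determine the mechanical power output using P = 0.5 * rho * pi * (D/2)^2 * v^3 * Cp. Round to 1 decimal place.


Step 1 -- Compute swept area:
  A = pi * (D/2)^2 = pi * (105/2)^2 = 8659.01 m^2
Step 2 -- Apply wind power equation:
  P = 0.5 * rho * A * v^3 * Cp
  v^3 = 13.2^3 = 2299.968
  P = 0.5 * 1.166 * 8659.01 * 2299.968 * 0.338
  P = 3924420.4 W

3924420.4


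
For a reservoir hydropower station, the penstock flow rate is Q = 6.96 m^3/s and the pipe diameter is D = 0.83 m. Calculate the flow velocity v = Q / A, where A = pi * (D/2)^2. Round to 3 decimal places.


Compute pipe cross-sectional area:
  A = pi * (D/2)^2 = pi * (0.83/2)^2 = 0.5411 m^2
Calculate velocity:
  v = Q / A = 6.96 / 0.5411
  v = 12.864 m/s

12.864


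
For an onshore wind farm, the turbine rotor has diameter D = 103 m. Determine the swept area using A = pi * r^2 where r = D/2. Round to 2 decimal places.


Compute the rotor radius:
  r = D / 2 = 103 / 2 = 51.5 m
Calculate swept area:
  A = pi * r^2 = pi * 51.5^2
  A = 8332.29 m^2

8332.29


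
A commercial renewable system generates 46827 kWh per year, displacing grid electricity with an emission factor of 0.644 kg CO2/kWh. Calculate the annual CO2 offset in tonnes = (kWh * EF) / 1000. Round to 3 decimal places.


CO2 offset in kg = generation * emission_factor
CO2 offset = 46827 * 0.644 = 30156.59 kg
Convert to tonnes:
  CO2 offset = 30156.59 / 1000 = 30.157 tonnes

30.157


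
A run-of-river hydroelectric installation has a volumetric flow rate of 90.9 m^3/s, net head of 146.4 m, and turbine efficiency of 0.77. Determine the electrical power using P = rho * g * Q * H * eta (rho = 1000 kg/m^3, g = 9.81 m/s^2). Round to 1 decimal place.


Apply the hydropower formula P = rho * g * Q * H * eta
rho * g = 1000 * 9.81 = 9810.0
P = 9810.0 * 90.9 * 146.4 * 0.77
P = 100522826.7 W

100522826.7


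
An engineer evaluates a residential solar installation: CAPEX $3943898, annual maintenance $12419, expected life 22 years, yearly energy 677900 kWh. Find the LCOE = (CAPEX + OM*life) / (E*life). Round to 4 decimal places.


Total cost = CAPEX + OM * lifetime = 3943898 + 12419 * 22 = 3943898 + 273218 = 4217116
Total generation = annual * lifetime = 677900 * 22 = 14913800 kWh
LCOE = 4217116 / 14913800
LCOE = 0.2828 $/kWh

0.2828


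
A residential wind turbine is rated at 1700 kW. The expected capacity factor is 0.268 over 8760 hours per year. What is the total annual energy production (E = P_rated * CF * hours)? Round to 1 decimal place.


Annual energy = rated_kW * capacity_factor * hours_per_year
Given: P_rated = 1700 kW, CF = 0.268, hours = 8760
E = 1700 * 0.268 * 8760
E = 3991056.0 kWh

3991056.0


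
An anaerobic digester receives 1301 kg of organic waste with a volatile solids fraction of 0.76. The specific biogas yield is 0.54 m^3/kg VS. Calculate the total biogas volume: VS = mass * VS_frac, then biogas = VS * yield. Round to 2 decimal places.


Compute volatile solids:
  VS = mass * VS_fraction = 1301 * 0.76 = 988.76 kg
Calculate biogas volume:
  Biogas = VS * specific_yield = 988.76 * 0.54
  Biogas = 533.93 m^3

533.93


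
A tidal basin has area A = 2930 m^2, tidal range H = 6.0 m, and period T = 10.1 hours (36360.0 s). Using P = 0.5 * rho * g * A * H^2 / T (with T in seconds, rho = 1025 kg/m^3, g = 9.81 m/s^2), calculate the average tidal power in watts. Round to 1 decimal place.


Convert period to seconds: T = 10.1 * 3600 = 36360.0 s
H^2 = 6.0^2 = 36.0
P = 0.5 * rho * g * A * H^2 / T
P = 0.5 * 1025 * 9.81 * 2930 * 36.0 / 36360.0
P = 14585.1 W

14585.1
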